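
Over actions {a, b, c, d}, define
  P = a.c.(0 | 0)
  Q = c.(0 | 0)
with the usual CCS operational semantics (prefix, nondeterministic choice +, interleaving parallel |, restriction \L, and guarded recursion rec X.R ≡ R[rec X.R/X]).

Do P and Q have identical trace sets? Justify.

trace-distinct — witness ⟨a⟩

Reachable graph of P (3 states):
  m0 = a.c.(0 | 0) ⊢ =a=> m1
  m1 = c.(0 | 0) ⊢ =c=> m2
  m2 = 0 | 0 ⊢ deadlocked
Reachable graph of Q (2 states):
  n0 = c.(0 | 0) ⊢ =c=> n1
  n1 = 0 | 0 ⊢ deadlocked
Run σ = ⟨a⟩ on P: start {m0}
  [1] a ⇒ {m1}
  — P admits the full trace.
Run σ = ⟨a⟩ on Q: start {n0}
  [1] a ⇒ no successor for Q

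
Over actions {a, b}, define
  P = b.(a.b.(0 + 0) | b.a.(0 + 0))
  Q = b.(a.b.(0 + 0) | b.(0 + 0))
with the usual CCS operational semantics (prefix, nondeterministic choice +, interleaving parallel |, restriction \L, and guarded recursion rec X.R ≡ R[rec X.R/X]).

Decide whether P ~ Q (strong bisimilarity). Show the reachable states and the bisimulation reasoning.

P ≁ Q

P's transition system — 10 states:
  s0 = b.(a.b.(0 + 0) | b.a.(0 + 0)) has moves —b→ s1
  s1 = a.b.(0 + 0) | b.a.(0 + 0) has moves —a→ s2, —b→ s3
  s2 = b.(0 + 0) | b.a.(0 + 0) has moves —b→ s4, —b→ s5
  s3 = a.b.(0 + 0) | a.(0 + 0) has moves —a→ s5, —a→ s6
  s4 = (0 + 0) | b.a.(0 + 0) has moves —b→ s7
  s5 = b.(0 + 0) | a.(0 + 0) has moves —a→ s8, —b→ s7
  s6 = a.b.(0 + 0) | (0 + 0) has moves —a→ s8
  s7 = (0 + 0) | a.(0 + 0) has moves —a→ s9
  s8 = b.(0 + 0) | (0 + 0) has moves —b→ s9
  s9 = (0 + 0) | (0 + 0) has moves deadlocked
Q's transition system — 7 states:
  t0 = b.(a.b.(0 + 0) | b.(0 + 0)) has moves —b→ t1
  t1 = a.b.(0 + 0) | b.(0 + 0) has moves —a→ t2, —b→ t3
  t2 = b.(0 + 0) | b.(0 + 0) has moves —b→ t4, —b→ t5
  t3 = a.b.(0 + 0) | (0 + 0) has moves —a→ t5
  t4 = (0 + 0) | b.(0 + 0) has moves —b→ t6
  t5 = b.(0 + 0) | (0 + 0) has moves —b→ t6
  t6 = (0 + 0) | (0 + 0) has moves deadlocked
Coarsest stable partition (strong bisimilarity classes):
  B0 = {s0}
  B1 = {s1}
  B2 = {s3}
  B3 = {s6, t3}
  B4 = {s8, t4, t5}
  B5 = {s9, t6}
  B6 = {s5}
  B7 = {s7}
  B8 = {s2}
  B9 = {s4}
  B10 = {t0}
  B11 = {t1}
  B12 = {t2}
s0 ∈ B0, t0 ∈ B10 → different blocks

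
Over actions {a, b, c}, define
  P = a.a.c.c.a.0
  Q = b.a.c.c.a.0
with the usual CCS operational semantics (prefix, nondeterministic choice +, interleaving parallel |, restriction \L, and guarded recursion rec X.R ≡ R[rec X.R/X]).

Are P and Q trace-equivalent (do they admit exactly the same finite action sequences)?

LTS(P): 6 reachable states
  m0 = a.a.c.c.a.0 :: —a→ m1
  m1 = a.c.c.a.0 :: —a→ m2
  m2 = c.c.a.0 :: —c→ m3
  m3 = c.a.0 :: —c→ m4
  m4 = a.0 :: —a→ m5
  m5 = 0 :: ·
LTS(Q): 6 reachable states
  n0 = b.a.c.c.a.0 :: —b→ n1
  n1 = a.c.c.a.0 :: —a→ n2
  n2 = c.c.a.0 :: —c→ n3
  n3 = c.a.0 :: —c→ n4
  n4 = a.0 :: —a→ n5
  n5 = 0 :: ·
Trace ⟨a⟩ through P, begin at {m0}:
  step 1 (a): {m1}
  — P admits the full trace.
Trace ⟨a⟩ through Q, begin at {n0}:
  step 1 (a): ∅  — Q cannot continue

NO — witness ⟨a⟩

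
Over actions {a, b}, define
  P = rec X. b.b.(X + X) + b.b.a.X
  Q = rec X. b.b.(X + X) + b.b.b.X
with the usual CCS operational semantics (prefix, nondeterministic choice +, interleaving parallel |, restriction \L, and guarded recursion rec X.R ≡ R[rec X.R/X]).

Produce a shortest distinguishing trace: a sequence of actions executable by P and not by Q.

Reachable graph of P (5 states):
  m0 = rec X. b.b.(X + X) + b.b.a.X → —b→ m1, —b→ m2
  m1 = b.((rec X. b.b.(X + X) + b.b.a.X) + (rec X. b.b.(X + X) + b.b.a.X)) → —b→ m3
  m2 = b.a.(rec X. b.b.(X + X) + b.b.a.X) → —b→ m4
  m3 = (rec X. b.b.(X + X) + b.b.a.X) + (rec X. b.b.(X + X) + b.b.a.X) → —b→ m1, —b→ m2
  m4 = a.(rec X. b.b.(X + X) + b.b.a.X) → —a→ m0
Reachable graph of Q (5 states):
  n0 = rec X. b.b.(X + X) + b.b.b.X → —b→ n1, —b→ n2
  n1 = b.((rec X. b.b.(X + X) + b.b.b.X) + (rec X. b.b.(X + X) + b.b.b.X)) → —b→ n3
  n2 = b.b.(rec X. b.b.(X + X) + b.b.b.X) → —b→ n4
  n3 = (rec X. b.b.(X + X) + b.b.b.X) + (rec X. b.b.(X + X) + b.b.b.X) → —b→ n1, —b→ n2
  n4 = b.(rec X. b.b.(X + X) + b.b.b.X) → —b→ n0
Executing bba from P (initial set {m0}):
  after b @ step 1: {m1, m2}
  after b @ step 2: {m3, m4}
  after a @ step 3: {m0}
  ✓ P
Executing bba from Q (initial set {n0}):
  after b @ step 1: {n1, n2}
  after b @ step 2: {n3, n4}
  after a @ step 3: ∅  — Q cannot continue

bba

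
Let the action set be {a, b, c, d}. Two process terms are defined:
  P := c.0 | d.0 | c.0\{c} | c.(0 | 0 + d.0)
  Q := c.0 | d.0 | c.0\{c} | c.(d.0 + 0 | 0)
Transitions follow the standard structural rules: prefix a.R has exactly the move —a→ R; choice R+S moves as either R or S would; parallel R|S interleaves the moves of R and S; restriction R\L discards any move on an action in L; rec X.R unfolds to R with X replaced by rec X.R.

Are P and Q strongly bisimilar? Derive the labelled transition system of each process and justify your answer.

P's transition system — 24 states:
  u0 = c.0 | d.0 | c.0\{c} | c.(0 | 0 + d.0) → -c-> u1, -c-> u2, -c-> u3, -d-> u4
  u1 = 0 | d.0 | c.0\{c} | c.(0 | 0 + d.0) → -c-> u5, -c-> u6, -d-> u7
  u2 = c.0 | d.0 | 0\{c} | c.(0 | 0 + d.0) → -c-> u5, -c-> u8, -d-> u9
  u3 = c.0 | d.0 | c.0\{c} | (0 | 0 + d.0) → -c-> u6, -c-> u8, -d-> u10, -d-> u11
  u4 = c.0 | 0 | c.0\{c} | c.(0 | 0 + d.0) → -c-> u10, -c-> u7, -c-> u9
  u5 = 0 | d.0 | 0\{c} | c.(0 | 0 + d.0) → -c-> u12, -d-> u13
  u6 = 0 | d.0 | c.0\{c} | (0 | 0 + d.0) → -c-> u12, -d-> u14, -d-> u15
  u7 = 0 | 0 | c.0\{c} | c.(0 | 0 + d.0) → -c-> u13, -c-> u14
  u8 = c.0 | d.0 | 0\{c} | (0 | 0 + d.0) → -c-> u12, -d-> u16, -d-> u17
  u9 = c.0 | 0 | 0\{c} | c.(0 | 0 + d.0) → -c-> u13, -c-> u16
  u10 = c.0 | 0 | c.0\{c} | (0 | 0 + d.0) → -c-> u14, -c-> u16, -d-> u18
  u11 = c.0 | d.0 | c.0\{c} | 0 → -c-> u15, -c-> u17, -d-> u18
  u12 = 0 | d.0 | 0\{c} | (0 | 0 + d.0) → -d-> u19, -d-> u20
  u13 = 0 | 0 | 0\{c} | c.(0 | 0 + d.0) → -c-> u19
  u14 = 0 | 0 | c.0\{c} | (0 | 0 + d.0) → -c-> u19, -d-> u21
  u15 = 0 | d.0 | c.0\{c} | 0 → -c-> u20, -d-> u21
  u16 = c.0 | 0 | 0\{c} | (0 | 0 + d.0) → -c-> u19, -d-> u22
  u17 = c.0 | d.0 | 0\{c} | 0 → -c-> u20, -d-> u22
  u18 = c.0 | 0 | c.0\{c} | 0 → -c-> u21, -c-> u22
  u19 = 0 | 0 | 0\{c} | (0 | 0 + d.0) → -d-> u23
  u20 = 0 | d.0 | 0\{c} | 0 → -d-> u23
  u21 = 0 | 0 | c.0\{c} | 0 → -c-> u23
  u22 = c.0 | 0 | 0\{c} | 0 → -c-> u23
  u23 = 0 | 0 | 0\{c} | 0 → ∅
Q's transition system — 24 states:
  v0 = c.0 | d.0 | c.0\{c} | c.(d.0 + 0 | 0) → -c-> v1, -c-> v2, -c-> v3, -d-> v4
  v1 = 0 | d.0 | c.0\{c} | c.(d.0 + 0 | 0) → -c-> v5, -c-> v6, -d-> v7
  v2 = c.0 | d.0 | 0\{c} | c.(d.0 + 0 | 0) → -c-> v5, -c-> v8, -d-> v9
  v3 = c.0 | d.0 | c.0\{c} | (d.0 + 0 | 0) → -c-> v6, -c-> v8, -d-> v10, -d-> v11
  v4 = c.0 | 0 | c.0\{c} | c.(d.0 + 0 | 0) → -c-> v10, -c-> v7, -c-> v9
  v5 = 0 | d.0 | 0\{c} | c.(d.0 + 0 | 0) → -c-> v12, -d-> v13
  v6 = 0 | d.0 | c.0\{c} | (d.0 + 0 | 0) → -c-> v12, -d-> v14, -d-> v15
  v7 = 0 | 0 | c.0\{c} | c.(d.0 + 0 | 0) → -c-> v13, -c-> v14
  v8 = c.0 | d.0 | 0\{c} | (d.0 + 0 | 0) → -c-> v12, -d-> v16, -d-> v17
  v9 = c.0 | 0 | 0\{c} | c.(d.0 + 0 | 0) → -c-> v13, -c-> v16
  v10 = c.0 | 0 | c.0\{c} | (d.0 + 0 | 0) → -c-> v14, -c-> v16, -d-> v18
  v11 = c.0 | d.0 | c.0\{c} | 0 → -c-> v15, -c-> v17, -d-> v18
  v12 = 0 | d.0 | 0\{c} | (d.0 + 0 | 0) → -d-> v19, -d-> v20
  v13 = 0 | 0 | 0\{c} | c.(d.0 + 0 | 0) → -c-> v19
  v14 = 0 | 0 | c.0\{c} | (d.0 + 0 | 0) → -c-> v19, -d-> v21
  v15 = 0 | d.0 | c.0\{c} | 0 → -c-> v20, -d-> v21
  v16 = c.0 | 0 | 0\{c} | (d.0 + 0 | 0) → -c-> v19, -d-> v22
  v17 = c.0 | d.0 | 0\{c} | 0 → -c-> v20, -d-> v22
  v18 = c.0 | 0 | c.0\{c} | 0 → -c-> v21, -c-> v22
  v19 = 0 | 0 | 0\{c} | (d.0 + 0 | 0) → -d-> v23
  v20 = 0 | d.0 | 0\{c} | 0 → -d-> v23
  v21 = 0 | 0 | c.0\{c} | 0 → -c-> v23
  v22 = c.0 | 0 | 0\{c} | 0 → -c-> v23
  v23 = 0 | 0 | 0\{c} | 0 → ∅
Coarsest stable partition (strong bisimilarity classes):
  B0 = {u0, v0}
  B1 = {u3, v3}
  B2 = {u10, u11, v10, v11}
  B3 = {u14, u15, u16, u17, v14, v15, v16, v17}
  B4 = {u19, u20, v19, v20}
  B5 = {u23, v23}
  B6 = {u21, u22, v21, v22}
  B7 = {u18, v18}
  B8 = {u6, u8, v6, v8}
  B9 = {u12, v12}
  B10 = {u4, v4}
  B11 = {u7, u9, v7, v9}
  B12 = {u13, v13}
  B13 = {u1, u2, v1, v2}
  B14 = {u5, v5}
u0 ∈ B0, v0 ∈ B0 → same block

P ~ Q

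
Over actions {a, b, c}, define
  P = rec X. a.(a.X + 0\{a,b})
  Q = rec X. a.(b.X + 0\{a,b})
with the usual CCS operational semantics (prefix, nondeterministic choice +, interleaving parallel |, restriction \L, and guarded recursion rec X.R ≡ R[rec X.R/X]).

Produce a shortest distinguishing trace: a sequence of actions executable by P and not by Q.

aa

P's transition system — 2 states:
  s0 = rec X. a.(a.X + 0\{a,b}) | =a=> s1
  s1 = a.(rec X. a.(a.X + 0\{a,b})) + 0\{a,b} | =a=> s0
Q's transition system — 2 states:
  t0 = rec X. a.(b.X + 0\{a,b}) | =a=> t1
  t1 = b.(rec X. a.(b.X + 0\{a,b})) + 0\{a,b} | =b=> t0
Trace ⟨aa⟩ through P, begin at {s0}:
  [1] a ⇒ {s1}
  [2] a ⇒ {s0}
  ✓ P
Trace ⟨aa⟩ through Q, begin at {t0}:
  [1] a ⇒ {t1}
  [2] a ⇒ ∅ (Q stuck)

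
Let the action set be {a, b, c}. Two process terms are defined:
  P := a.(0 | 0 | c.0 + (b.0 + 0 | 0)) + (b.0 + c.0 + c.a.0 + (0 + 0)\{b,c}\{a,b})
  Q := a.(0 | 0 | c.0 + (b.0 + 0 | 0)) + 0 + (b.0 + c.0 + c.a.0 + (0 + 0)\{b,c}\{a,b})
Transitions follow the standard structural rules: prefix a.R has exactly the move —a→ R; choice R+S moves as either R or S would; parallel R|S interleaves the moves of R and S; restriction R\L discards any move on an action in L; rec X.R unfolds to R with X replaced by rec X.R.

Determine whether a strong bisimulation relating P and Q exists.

YES

LTS(P): 5 reachable states
  s0 = a.(0 | 0 | c.0 + (b.0 + 0 | 0)) + (b.0 + c.0 + c.a.0 + (0 + 0)\{b,c}\{a,b}) | =a=> s1, =b=> s2, =c=> s2, =c=> s3
  s1 = 0 | 0 | c.0 + (b.0 + 0 | 0) | =b=> s2, =c=> s4
  s2 = 0 | (no moves)
  s3 = a.0 | =a=> s2
  s4 = 0 | 0 | 0 | (no moves)
LTS(Q): 5 reachable states
  t0 = a.(0 | 0 | c.0 + (b.0 + 0 | 0)) + 0 + (b.0 + c.0 + c.a.0 + (0 + 0)\{b,c}\{a,b}) | =a=> t1, =b=> t2, =c=> t2, =c=> t3
  t1 = 0 | 0 | c.0 + (b.0 + 0 | 0) | =b=> t2, =c=> t4
  t2 = 0 | (no moves)
  t3 = a.0 | =a=> t2
  t4 = 0 | 0 | 0 | (no moves)
Coarsest stable partition (strong bisimilarity classes):
  B0 = {s0, t0}
  B1 = {s1, t1}
  B2 = {s2, s4, t2, t4}
  B3 = {s3, t3}
s0 ∈ B0, t0 ∈ B0 → same block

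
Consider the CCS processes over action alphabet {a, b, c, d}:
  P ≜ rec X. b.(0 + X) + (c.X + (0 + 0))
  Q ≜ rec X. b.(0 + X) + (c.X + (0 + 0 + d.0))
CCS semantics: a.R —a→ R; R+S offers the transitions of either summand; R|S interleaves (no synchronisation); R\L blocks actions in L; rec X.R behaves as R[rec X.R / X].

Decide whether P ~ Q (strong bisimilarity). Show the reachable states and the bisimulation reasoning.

P ≁ Q

P's transition system — 2 states:
  m0 = rec X. b.(0 + X) + (c.X + (0 + 0)) has moves ··b··> m1, ··c··> m0
  m1 = 0 + (rec X. b.(0 + X) + (c.X + (0 + 0))) has moves ··b··> m1, ··c··> m0
Q's transition system — 3 states:
  n0 = rec X. b.(0 + X) + (c.X + (0 + 0 + d.0)) has moves ··b··> n1, ··c··> n0, ··d··> n2
  n1 = 0 + (rec X. b.(0 + X) + (c.X + (0 + 0 + d.0))) has moves ··b··> n1, ··c··> n0, ··d··> n2
  n2 = 0 has moves ·
Coarsest stable partition (strong bisimilarity classes):
  B0 = {m0, m1}
  B1 = {n0, n1}
  B2 = {n2}
m0 ∈ B0, n0 ∈ B1 → different blocks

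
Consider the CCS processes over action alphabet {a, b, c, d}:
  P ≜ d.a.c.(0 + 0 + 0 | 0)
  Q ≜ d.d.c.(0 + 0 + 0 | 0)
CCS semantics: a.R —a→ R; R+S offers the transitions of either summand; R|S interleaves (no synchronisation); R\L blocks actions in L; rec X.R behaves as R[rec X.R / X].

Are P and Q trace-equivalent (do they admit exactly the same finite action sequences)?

trace-distinct — witness ⟨da⟩

P's transition system — 4 states:
  p0 = d.a.c.(0 + 0 + 0 | 0) → ··d··> p1
  p1 = a.c.(0 + 0 + 0 | 0) → ··a··> p2
  p2 = c.(0 + 0 + 0 | 0) → ··c··> p3
  p3 = 0 + 0 + 0 | 0 → stopped
Q's transition system — 4 states:
  q0 = d.d.c.(0 + 0 + 0 | 0) → ··d··> q1
  q1 = d.c.(0 + 0 + 0 | 0) → ··d··> q2
  q2 = c.(0 + 0 + 0 | 0) → ··c··> q3
  q3 = 0 + 0 + 0 | 0 → stopped
Executing da from P (initial set {p0}):
  after d @ step 1: {p1}
  after a @ step 2: {p2}
  P completes σ.
Executing da from Q (initial set {q0}):
  after d @ step 1: {q1}
  after a @ step 2: no successor for Q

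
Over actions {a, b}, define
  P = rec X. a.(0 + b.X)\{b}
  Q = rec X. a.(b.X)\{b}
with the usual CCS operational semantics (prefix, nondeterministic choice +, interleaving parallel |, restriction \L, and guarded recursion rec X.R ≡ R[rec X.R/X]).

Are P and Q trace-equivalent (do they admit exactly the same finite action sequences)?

LTS(P): 2 reachable states
  u0 = rec X. a.(0 + b.X)\{b} → --a--▸ u1
  u1 = (0 + b.(rec X. a.(0 + b.X)\{b}))\{b} → ∅
LTS(Q): 2 reachable states
  v0 = rec X. a.(b.X)\{b} → --a--▸ v1
  v1 = (b.(rec X. a.(b.X)\{b}))\{b} → ∅
Partition-refinement fixed point:
  B0 = {u0, v0}
  B1 = {u1, v1}
u0 ∈ B0, v0 ∈ B0 → same block
Bisimilar ⇒ trace-equivalent.

trace-equivalent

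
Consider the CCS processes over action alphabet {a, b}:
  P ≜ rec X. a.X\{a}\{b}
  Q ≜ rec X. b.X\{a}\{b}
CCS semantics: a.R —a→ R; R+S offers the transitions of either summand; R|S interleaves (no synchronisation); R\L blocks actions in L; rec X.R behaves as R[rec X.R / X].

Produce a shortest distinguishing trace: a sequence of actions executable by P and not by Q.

a

P's transition system — 2 states:
  u0 = rec X. a.X\{a}\{b} → --a--▸ u1
  u1 = (rec X. a.X\{a}\{b})\{a}\{b} → deadlocked
Q's transition system — 2 states:
  v0 = rec X. b.X\{a}\{b} → --b--▸ v1
  v1 = (rec X. b.X\{a}\{b})\{a}\{b} → deadlocked
Trace ⟨a⟩ through P, begin at {u0}:
  [1] a ⇒ {u1}
  P completes σ.
Trace ⟨a⟩ through Q, begin at {v0}:
  [1] a ⇒ ∅ (Q stuck)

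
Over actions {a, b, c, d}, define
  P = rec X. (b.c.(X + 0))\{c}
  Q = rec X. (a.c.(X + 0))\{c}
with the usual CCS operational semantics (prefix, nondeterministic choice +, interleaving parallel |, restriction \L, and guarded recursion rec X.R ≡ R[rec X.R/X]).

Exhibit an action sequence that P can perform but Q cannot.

P's transition system — 2 states:
  p0 = rec X. (b.c.(X + 0))\{c} | -b-> p1
  p1 = (c.((rec X. (b.c.(X + 0))\{c}) + 0))\{c} | deadlocked
Q's transition system — 2 states:
  q0 = rec X. (a.c.(X + 0))\{c} | -a-> q1
  q1 = (c.((rec X. (a.c.(X + 0))\{c}) + 0))\{c} | deadlocked
Trace ⟨b⟩ through P, begin at {p0}:
  step 1 (b): {p1}
  — P admits the full trace.
Trace ⟨b⟩ through Q, begin at {q0}:
  step 1 (b): ∅  — Q cannot continue

b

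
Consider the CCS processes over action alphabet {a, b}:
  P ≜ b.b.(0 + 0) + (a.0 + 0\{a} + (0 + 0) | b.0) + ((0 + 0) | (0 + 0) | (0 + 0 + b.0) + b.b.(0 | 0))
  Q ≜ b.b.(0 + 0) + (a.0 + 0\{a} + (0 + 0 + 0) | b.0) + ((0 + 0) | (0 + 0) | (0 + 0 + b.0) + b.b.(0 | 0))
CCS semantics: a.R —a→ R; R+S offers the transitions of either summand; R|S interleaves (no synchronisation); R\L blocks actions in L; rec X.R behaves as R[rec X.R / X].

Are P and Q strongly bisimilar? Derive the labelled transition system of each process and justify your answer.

P ~ Q

LTS(P): 8 reachable states
  u0 = b.b.(0 + 0) + (a.0 + 0\{a} + (0 + 0) | b.0) + ((0 + 0) | (0 + 0) | (0 + 0 + b.0) + b.b.(0 | 0)) | =a=> u1, =b=> u2, =b=> u3, =b=> u4, =b=> u5
  u1 = 0 | deadlocked
  u2 = (0 + 0) | (0 + 0) | 0 | deadlocked
  u3 = (0 + 0) | 0 | deadlocked
  u4 = b.(0 + 0) | =b=> u6
  u5 = b.(0 | 0) | =b=> u7
  u6 = 0 + 0 | deadlocked
  u7 = 0 | 0 | deadlocked
LTS(Q): 8 reachable states
  v0 = b.b.(0 + 0) + (a.0 + 0\{a} + (0 + 0 + 0) | b.0) + ((0 + 0) | (0 + 0) | (0 + 0 + b.0) + b.b.(0 | 0)) | =a=> v1, =b=> v2, =b=> v3, =b=> v4, =b=> v5
  v1 = 0 | deadlocked
  v2 = (0 + 0 + 0) | 0 | deadlocked
  v3 = (0 + 0) | (0 + 0) | 0 | deadlocked
  v4 = b.(0 + 0) | =b=> v6
  v5 = b.(0 | 0) | =b=> v7
  v6 = 0 + 0 | deadlocked
  v7 = 0 | 0 | deadlocked
Coarsest stable partition (strong bisimilarity classes):
  B0 = {u0, v0}
  B1 = {u1, u2, u3, u6, u7, v1, v2, v3, v6, v7}
  B2 = {u4, u5, v4, v5}
u0 ∈ B0, v0 ∈ B0 → same block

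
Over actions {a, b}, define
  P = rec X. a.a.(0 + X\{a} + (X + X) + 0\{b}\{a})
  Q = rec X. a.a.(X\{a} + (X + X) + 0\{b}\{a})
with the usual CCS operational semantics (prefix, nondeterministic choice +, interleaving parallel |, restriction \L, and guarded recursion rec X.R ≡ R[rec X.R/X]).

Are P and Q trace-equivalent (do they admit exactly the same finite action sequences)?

P's transition system — 3 states:
  m0 = rec X. a.a.(0 + X\{a} + (X + X) + 0\{b}\{a}) :: --a--▸ m1
  m1 = a.(0 + (rec X. a.a.(0 + X\{a} + (X + X) + 0\{b}\{a}))\{a} + ((rec X. a.a.(0 + X\{a} + (X + X) + 0\{b}\{a})) + (rec X. a.a.(0 + X\{a} + (X + X) + 0\{b}\{a}))) + 0\{b}\{a}) :: --a--▸ m2
  m2 = 0 + (rec X. a.a.(0 + X\{a} + (X + X) + 0\{b}\{a}))\{a} + ((rec X. a.a.(0 + X\{a} + (X + X) + 0\{b}\{a})) + (rec X. a.a.(0 + X\{a} + (X + X) + 0\{b}\{a}))) + 0\{b}\{a} :: --a--▸ m1
Q's transition system — 3 states:
  n0 = rec X. a.a.(X\{a} + (X + X) + 0\{b}\{a}) :: --a--▸ n1
  n1 = a.((rec X. a.a.(X\{a} + (X + X) + 0\{b}\{a}))\{a} + ((rec X. a.a.(X\{a} + (X + X) + 0\{b}\{a})) + (rec X. a.a.(X\{a} + (X + X) + 0\{b}\{a}))) + 0\{b}\{a}) :: --a--▸ n2
  n2 = (rec X. a.a.(X\{a} + (X + X) + 0\{b}\{a}))\{a} + ((rec X. a.a.(X\{a} + (X + X) + 0\{b}\{a})) + (rec X. a.a.(X\{a} + (X + X) + 0\{b}\{a}))) + 0\{b}\{a} :: --a--▸ n1
Coarsest stable partition (strong bisimilarity classes):
  B0 = {m0, m1, m2, n0, n1, n2}
m0 ∈ B0, n0 ∈ B0 → same block
Bisimilar ⇒ trace-equivalent.

YES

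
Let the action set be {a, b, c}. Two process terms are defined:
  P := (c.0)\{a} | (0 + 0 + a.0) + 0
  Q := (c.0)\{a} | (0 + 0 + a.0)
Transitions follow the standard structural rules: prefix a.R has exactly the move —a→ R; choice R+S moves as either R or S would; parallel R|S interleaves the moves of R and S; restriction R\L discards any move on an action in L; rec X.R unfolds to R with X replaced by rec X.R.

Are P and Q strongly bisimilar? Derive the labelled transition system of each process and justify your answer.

bisimilar

LTS(P): 4 reachable states
  u0 = (c.0)\{a} | (0 + 0 + a.0) + 0 | —a→ u1, —c→ u2
  u1 = (c.0)\{a} | 0 | —c→ u3
  u2 = 0\{a} | (0 + 0 + a.0) | —a→ u3
  u3 = 0\{a} | 0 | stopped
LTS(Q): 4 reachable states
  v0 = (c.0)\{a} | (0 + 0 + a.0) | —a→ v1, —c→ v2
  v1 = (c.0)\{a} | 0 | —c→ v3
  v2 = 0\{a} | (0 + 0 + a.0) | —a→ v3
  v3 = 0\{a} | 0 | stopped
Bisimilarity quotient blocks:
  B0 = {u0, v0}
  B1 = {u2, v2}
  B2 = {u3, v3}
  B3 = {u1, v1}
u0 ∈ B0, v0 ∈ B0 → same block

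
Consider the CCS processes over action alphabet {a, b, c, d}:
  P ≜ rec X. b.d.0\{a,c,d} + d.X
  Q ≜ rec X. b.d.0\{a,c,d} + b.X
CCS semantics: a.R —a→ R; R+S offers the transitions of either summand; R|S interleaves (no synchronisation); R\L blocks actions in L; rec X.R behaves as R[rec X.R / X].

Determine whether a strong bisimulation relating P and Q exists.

NO

LTS(P): 3 reachable states
  s0 = rec X. b.d.0\{a,c,d} + d.X :: —b→ s1, —d→ s0
  s1 = d.0\{a,c,d} :: —d→ s2
  s2 = 0\{a,c,d} :: deadlocked
LTS(Q): 3 reachable states
  t0 = rec X. b.d.0\{a,c,d} + b.X :: —b→ t0, —b→ t1
  t1 = d.0\{a,c,d} :: —d→ t2
  t2 = 0\{a,c,d} :: deadlocked
Partition-refinement fixed point:
  B0 = {s0}
  B1 = {s1, t1}
  B2 = {s2, t2}
  B3 = {t0}
s0 ∈ B0, t0 ∈ B3 → different blocks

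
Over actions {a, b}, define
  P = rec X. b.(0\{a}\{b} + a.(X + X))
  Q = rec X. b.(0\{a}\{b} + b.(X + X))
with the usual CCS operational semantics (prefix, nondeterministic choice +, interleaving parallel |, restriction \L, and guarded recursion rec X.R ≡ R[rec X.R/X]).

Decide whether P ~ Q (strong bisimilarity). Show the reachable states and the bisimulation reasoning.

LTS(P): 3 reachable states
  p0 = rec X. b.(0\{a}\{b} + a.(X + X)) has moves =b=> p1
  p1 = 0\{a}\{b} + a.((rec X. b.(0\{a}\{b} + a.(X + X))) + (rec X. b.(0\{a}\{b} + a.(X + X)))) has moves =a=> p2
  p2 = (rec X. b.(0\{a}\{b} + a.(X + X))) + (rec X. b.(0\{a}\{b} + a.(X + X))) has moves =b=> p1
LTS(Q): 3 reachable states
  q0 = rec X. b.(0\{a}\{b} + b.(X + X)) has moves =b=> q1
  q1 = 0\{a}\{b} + b.((rec X. b.(0\{a}\{b} + b.(X + X))) + (rec X. b.(0\{a}\{b} + b.(X + X)))) has moves =b=> q2
  q2 = (rec X. b.(0\{a}\{b} + b.(X + X))) + (rec X. b.(0\{a}\{b} + b.(X + X))) has moves =b=> q1
Partition-refinement fixed point:
  B0 = {p0, p2}
  B1 = {p1}
  B2 = {q0, q1, q2}
p0 ∈ B0, q0 ∈ B2 → different blocks

not bisimilar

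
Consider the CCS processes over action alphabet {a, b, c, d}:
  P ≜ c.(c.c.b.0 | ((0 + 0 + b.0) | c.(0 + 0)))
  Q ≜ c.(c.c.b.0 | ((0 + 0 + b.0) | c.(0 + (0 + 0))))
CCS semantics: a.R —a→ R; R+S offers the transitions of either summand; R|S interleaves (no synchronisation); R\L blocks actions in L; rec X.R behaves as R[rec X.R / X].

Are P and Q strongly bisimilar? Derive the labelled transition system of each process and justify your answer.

P ~ Q

LTS(P): 17 reachable states
  u0 = c.(c.c.b.0 | ((0 + 0 + b.0) | c.(0 + 0))) → -c-> u1
  u1 = c.c.b.0 | ((0 + 0 + b.0) | c.(0 + 0)) → -b-> u2, -c-> u3, -c-> u4
  u2 = c.c.b.0 | (0 | c.(0 + 0)) → -c-> u5, -c-> u6
  u3 = c.b.0 | ((0 + 0 + b.0) | c.(0 + 0)) → -b-> u5, -c-> u7, -c-> u8
  u4 = c.c.b.0 | ((0 + 0 + b.0) | (0 + 0)) → -b-> u6, -c-> u8
  u5 = c.b.0 | (0 | c.(0 + 0)) → -c-> u10, -c-> u9
  u6 = c.c.b.0 | (0 | (0 + 0)) → -c-> u10
  u7 = b.0 | ((0 + 0 + b.0) | c.(0 + 0)) → -b-> u11, -b-> u9, -c-> u12
  u8 = c.b.0 | ((0 + 0 + b.0) | (0 + 0)) → -b-> u10, -c-> u12
  u9 = b.0 | (0 | c.(0 + 0)) → -b-> u13, -c-> u14
  u10 = c.b.0 | (0 | (0 + 0)) → -c-> u14
  u11 = 0 | ((0 + 0 + b.0) | c.(0 + 0)) → -b-> u13, -c-> u15
  u12 = b.0 | ((0 + 0 + b.0) | (0 + 0)) → -b-> u14, -b-> u15
  u13 = 0 | (0 | c.(0 + 0)) → -c-> u16
  u14 = b.0 | (0 | (0 + 0)) → -b-> u16
  u15 = 0 | ((0 + 0 + b.0) | (0 + 0)) → -b-> u16
  u16 = 0 | (0 | (0 + 0)) → ∅
LTS(Q): 17 reachable states
  v0 = c.(c.c.b.0 | ((0 + 0 + b.0) | c.(0 + (0 + 0)))) → -c-> v1
  v1 = c.c.b.0 | ((0 + 0 + b.0) | c.(0 + (0 + 0))) → -b-> v2, -c-> v3, -c-> v4
  v2 = c.c.b.0 | (0 | c.(0 + (0 + 0))) → -c-> v5, -c-> v6
  v3 = c.b.0 | ((0 + 0 + b.0) | c.(0 + (0 + 0))) → -b-> v5, -c-> v7, -c-> v8
  v4 = c.c.b.0 | ((0 + 0 + b.0) | (0 + (0 + 0))) → -b-> v6, -c-> v8
  v5 = c.b.0 | (0 | c.(0 + (0 + 0))) → -c-> v10, -c-> v9
  v6 = c.c.b.0 | (0 | (0 + (0 + 0))) → -c-> v10
  v7 = b.0 | ((0 + 0 + b.0) | c.(0 + (0 + 0))) → -b-> v11, -b-> v9, -c-> v12
  v8 = c.b.0 | ((0 + 0 + b.0) | (0 + (0 + 0))) → -b-> v10, -c-> v12
  v9 = b.0 | (0 | c.(0 + (0 + 0))) → -b-> v13, -c-> v14
  v10 = c.b.0 | (0 | (0 + (0 + 0))) → -c-> v14
  v11 = 0 | ((0 + 0 + b.0) | c.(0 + (0 + 0))) → -b-> v13, -c-> v15
  v12 = b.0 | ((0 + 0 + b.0) | (0 + (0 + 0))) → -b-> v14, -b-> v15
  v13 = 0 | (0 | c.(0 + (0 + 0))) → -c-> v16
  v14 = b.0 | (0 | (0 + (0 + 0))) → -b-> v16
  v15 = 0 | ((0 + 0 + b.0) | (0 + (0 + 0))) → -b-> v16
  v16 = 0 | (0 | (0 + (0 + 0))) → ∅
Bisimilarity quotient blocks:
  B0 = {u0, v0}
  B1 = {u1, v1}
  B2 = {u3, v3}
  B3 = {u7, v7}
  B4 = {u12, v12}
  B5 = {u14, u15, v14, v15}
  B6 = {u16, v16}
  B7 = {u11, u9, v11, v9}
  B8 = {u13, v13}
  B9 = {u5, v5}
  B10 = {u10, v10}
  B11 = {u8, v8}
  B12 = {u2, v2}
  B13 = {u6, v6}
  B14 = {u4, v4}
u0 ∈ B0, v0 ∈ B0 → same block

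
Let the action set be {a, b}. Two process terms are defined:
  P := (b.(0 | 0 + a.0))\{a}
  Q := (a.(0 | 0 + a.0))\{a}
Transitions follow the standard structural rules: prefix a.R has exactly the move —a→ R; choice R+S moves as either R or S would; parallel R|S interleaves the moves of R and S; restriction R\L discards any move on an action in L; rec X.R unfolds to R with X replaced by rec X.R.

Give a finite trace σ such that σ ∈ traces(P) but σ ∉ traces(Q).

P's transition system — 2 states:
  m0 = (b.(0 | 0 + a.0))\{a} → =b=> m1
  m1 = (0 | 0 + a.0)\{a} → deadlocked
Q's transition system — 1 states:
  n0 = (a.(0 | 0 + a.0))\{a} → deadlocked
Trace ⟨b⟩ through P, begin at {m0}:
  after b @ step 1: {m1}
  ✓ P
Trace ⟨b⟩ through Q, begin at {n0}:
  after b @ step 1: ∅  — Q cannot continue

b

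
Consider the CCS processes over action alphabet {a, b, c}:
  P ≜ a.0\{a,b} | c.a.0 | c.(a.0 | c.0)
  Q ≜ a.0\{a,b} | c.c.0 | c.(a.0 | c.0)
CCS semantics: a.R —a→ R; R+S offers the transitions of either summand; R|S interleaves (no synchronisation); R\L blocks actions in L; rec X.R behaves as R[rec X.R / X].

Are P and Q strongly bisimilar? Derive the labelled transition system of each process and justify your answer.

not bisimilar

P's transition system — 30 states:
  p0 = a.0\{a,b} | c.a.0 | c.(a.0 | c.0) → =a=> p1, =c=> p2, =c=> p3
  p1 = 0\{a,b} | c.a.0 | c.(a.0 | c.0) → =c=> p4, =c=> p5
  p2 = a.0\{a,b} | a.0 | c.(a.0 | c.0) → =a=> p4, =a=> p6, =c=> p7
  p3 = a.0\{a,b} | c.a.0 | (a.0 | c.0) → =a=> p5, =a=> p8, =c=> p7, =c=> p9
  p4 = 0\{a,b} | a.0 | c.(a.0 | c.0) → =a=> p10, =c=> p11
  p5 = 0\{a,b} | c.a.0 | (a.0 | c.0) → =a=> p12, =c=> p11, =c=> p13
  p6 = a.0\{a,b} | 0 | c.(a.0 | c.0) → =a=> p10, =c=> p14
  p7 = a.0\{a,b} | a.0 | (a.0 | c.0) → =a=> p11, =a=> p14, =a=> p15, =c=> p16
  p8 = a.0\{a,b} | c.a.0 | (0 | c.0) → =a=> p12, =c=> p15, =c=> p17
  p9 = a.0\{a,b} | c.a.0 | (a.0 | 0) → =a=> p13, =a=> p17, =c=> p16
  p10 = 0\{a,b} | 0 | c.(a.0 | c.0) → =c=> p18
  p11 = 0\{a,b} | a.0 | (a.0 | c.0) → =a=> p18, =a=> p19, =c=> p20
  p12 = 0\{a,b} | c.a.0 | (0 | c.0) → =c=> p19, =c=> p21
  p13 = 0\{a,b} | c.a.0 | (a.0 | 0) → =a=> p21, =c=> p20
  p14 = a.0\{a,b} | 0 | (a.0 | c.0) → =a=> p18, =a=> p22, =c=> p23
  p15 = a.0\{a,b} | a.0 | (0 | c.0) → =a=> p19, =a=> p22, =c=> p24
  p16 = a.0\{a,b} | a.0 | (a.0 | 0) → =a=> p20, =a=> p23, =a=> p24
  p17 = a.0\{a,b} | c.a.0 | (0 | 0) → =a=> p21, =c=> p24
  p18 = 0\{a,b} | 0 | (a.0 | c.0) → =a=> p25, =c=> p26
  p19 = 0\{a,b} | a.0 | (0 | c.0) → =a=> p25, =c=> p27
  p20 = 0\{a,b} | a.0 | (a.0 | 0) → =a=> p26, =a=> p27
  p21 = 0\{a,b} | c.a.0 | (0 | 0) → =c=> p27
  p22 = a.0\{a,b} | 0 | (0 | c.0) → =a=> p25, =c=> p28
  p23 = a.0\{a,b} | 0 | (a.0 | 0) → =a=> p26, =a=> p28
  p24 = a.0\{a,b} | a.0 | (0 | 0) → =a=> p27, =a=> p28
  p25 = 0\{a,b} | 0 | (0 | c.0) → =c=> p29
  p26 = 0\{a,b} | 0 | (a.0 | 0) → =a=> p29
  p27 = 0\{a,b} | a.0 | (0 | 0) → =a=> p29
  p28 = a.0\{a,b} | 0 | (0 | 0) → =a=> p29
  p29 = 0\{a,b} | 0 | (0 | 0) → ∅
Q's transition system — 30 states:
  q0 = a.0\{a,b} | c.c.0 | c.(a.0 | c.0) → =a=> q1, =c=> q2, =c=> q3
  q1 = 0\{a,b} | c.c.0 | c.(a.0 | c.0) → =c=> q4, =c=> q5
  q2 = a.0\{a,b} | c.0 | c.(a.0 | c.0) → =a=> q4, =c=> q6, =c=> q7
  q3 = a.0\{a,b} | c.c.0 | (a.0 | c.0) → =a=> q5, =a=> q8, =c=> q7, =c=> q9
  q4 = 0\{a,b} | c.0 | c.(a.0 | c.0) → =c=> q10, =c=> q11
  q5 = 0\{a,b} | c.c.0 | (a.0 | c.0) → =a=> q12, =c=> q11, =c=> q13
  q6 = a.0\{a,b} | 0 | c.(a.0 | c.0) → =a=> q10, =c=> q14
  q7 = a.0\{a,b} | c.0 | (a.0 | c.0) → =a=> q11, =a=> q15, =c=> q14, =c=> q16
  q8 = a.0\{a,b} | c.c.0 | (0 | c.0) → =a=> q12, =c=> q15, =c=> q17
  q9 = a.0\{a,b} | c.c.0 | (a.0 | 0) → =a=> q13, =a=> q17, =c=> q16
  q10 = 0\{a,b} | 0 | c.(a.0 | c.0) → =c=> q18
  q11 = 0\{a,b} | c.0 | (a.0 | c.0) → =a=> q19, =c=> q18, =c=> q20
  q12 = 0\{a,b} | c.c.0 | (0 | c.0) → =c=> q19, =c=> q21
  q13 = 0\{a,b} | c.c.0 | (a.0 | 0) → =a=> q21, =c=> q20
  q14 = a.0\{a,b} | 0 | (a.0 | c.0) → =a=> q18, =a=> q22, =c=> q23
  q15 = a.0\{a,b} | c.0 | (0 | c.0) → =a=> q19, =c=> q22, =c=> q24
  q16 = a.0\{a,b} | c.0 | (a.0 | 0) → =a=> q20, =a=> q24, =c=> q23
  q17 = a.0\{a,b} | c.c.0 | (0 | 0) → =a=> q21, =c=> q24
  q18 = 0\{a,b} | 0 | (a.0 | c.0) → =a=> q25, =c=> q26
  q19 = 0\{a,b} | c.0 | (0 | c.0) → =c=> q25, =c=> q27
  q20 = 0\{a,b} | c.0 | (a.0 | 0) → =a=> q27, =c=> q26
  q21 = 0\{a,b} | c.c.0 | (0 | 0) → =c=> q27
  q22 = a.0\{a,b} | 0 | (0 | c.0) → =a=> q25, =c=> q28
  q23 = a.0\{a,b} | 0 | (a.0 | 0) → =a=> q26, =a=> q28
  q24 = a.0\{a,b} | c.0 | (0 | 0) → =a=> q27, =c=> q28
  q25 = 0\{a,b} | 0 | (0 | c.0) → =c=> q29
  q26 = 0\{a,b} | 0 | (a.0 | 0) → =a=> q29
  q27 = 0\{a,b} | c.0 | (0 | 0) → =c=> q29
  q28 = a.0\{a,b} | 0 | (0 | 0) → =a=> q29
  q29 = 0\{a,b} | 0 | (0 | 0) → ∅
Partition-refinement fixed point:
  B0 = {p0}
  B1 = {p1}
  B2 = {p4, p6, q6}
  B3 = {p10, q10}
  B4 = {p18, p19, p22, q18, q20, q22, q24}
  B5 = {p25, q25, q27}
  B6 = {p29, q29}
  B7 = {p26, p27, p28, q26, q28}
  B8 = {p11, p14, p15, q14, q16}
  B9 = {p20, p23, p24, q23}
  B10 = {p5, p8}
  B11 = {p12}
  B12 = {p21}
  B13 = {p13, p17}
  B14 = {p3}
  B15 = {p9}
  B16 = {p16}
  B17 = {p7}
  B18 = {p2}
  B19 = {q0}
  B20 = {q2}
  B21 = {q4}
  B22 = {q11, q13, q15, q17}
  B23 = {q19, q21}
  B24 = {q7, q9}
  B25 = {q1}
  B26 = {q5, q8}
  B27 = {q12}
  B28 = {q3}
p0 ∈ B0, q0 ∈ B19 → different blocks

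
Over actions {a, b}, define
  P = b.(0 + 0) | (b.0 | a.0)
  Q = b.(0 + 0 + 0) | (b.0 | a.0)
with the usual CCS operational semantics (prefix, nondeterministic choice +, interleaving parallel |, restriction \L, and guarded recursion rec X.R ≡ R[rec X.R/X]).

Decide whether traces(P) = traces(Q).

P's transition system — 8 states:
  u0 = b.(0 + 0) | (b.0 | a.0) has moves ··a··> u1, ··b··> u2, ··b··> u3
  u1 = b.(0 + 0) | (b.0 | 0) has moves ··b··> u4, ··b··> u5
  u2 = (0 + 0) | (b.0 | a.0) has moves ··a··> u4, ··b··> u6
  u3 = b.(0 + 0) | (0 | a.0) has moves ··a··> u5, ··b··> u6
  u4 = (0 + 0) | (b.0 | 0) has moves ··b··> u7
  u5 = b.(0 + 0) | (0 | 0) has moves ··b··> u7
  u6 = (0 + 0) | (0 | a.0) has moves ··a··> u7
  u7 = (0 + 0) | (0 | 0) has moves deadlocked
Q's transition system — 8 states:
  v0 = b.(0 + 0 + 0) | (b.0 | a.0) has moves ··a··> v1, ··b··> v2, ··b··> v3
  v1 = b.(0 + 0 + 0) | (b.0 | 0) has moves ··b··> v4, ··b··> v5
  v2 = (0 + 0 + 0) | (b.0 | a.0) has moves ··a··> v4, ··b··> v6
  v3 = b.(0 + 0 + 0) | (0 | a.0) has moves ··a··> v5, ··b··> v6
  v4 = (0 + 0 + 0) | (b.0 | 0) has moves ··b··> v7
  v5 = b.(0 + 0 + 0) | (0 | 0) has moves ··b··> v7
  v6 = (0 + 0 + 0) | (0 | a.0) has moves ··a··> v7
  v7 = (0 + 0 + 0) | (0 | 0) has moves deadlocked
Coarsest stable partition (strong bisimilarity classes):
  B0 = {u0, v0}
  B1 = {u1, v1}
  B2 = {u4, u5, v4, v5}
  B3 = {u7, v7}
  B4 = {u2, u3, v2, v3}
  B5 = {u6, v6}
u0 ∈ B0, v0 ∈ B0 → same block
Bisimilar ⇒ trace-equivalent.

traces(P) = traces(Q)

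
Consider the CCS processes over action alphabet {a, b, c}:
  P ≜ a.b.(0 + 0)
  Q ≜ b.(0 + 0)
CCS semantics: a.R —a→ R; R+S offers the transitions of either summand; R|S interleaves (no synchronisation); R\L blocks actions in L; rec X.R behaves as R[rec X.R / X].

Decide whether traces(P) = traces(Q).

NO — witness ⟨a⟩

Reachable graph of P (3 states):
  p0 = a.b.(0 + 0) → -a-> p1
  p1 = b.(0 + 0) → -b-> p2
  p2 = 0 + 0 → deadlocked
Reachable graph of Q (2 states):
  q0 = b.(0 + 0) → -b-> q1
  q1 = 0 + 0 → deadlocked
Executing a from P (initial set {p0}):
  [1] a ⇒ {p1}
  — P admits the full trace.
Executing a from Q (initial set {q0}):
  [1] a ⇒ ∅ (Q stuck)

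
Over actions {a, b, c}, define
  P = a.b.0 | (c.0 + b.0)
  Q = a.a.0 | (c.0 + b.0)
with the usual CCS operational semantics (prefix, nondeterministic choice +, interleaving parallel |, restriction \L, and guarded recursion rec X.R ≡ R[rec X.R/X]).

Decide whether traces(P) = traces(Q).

trace-distinct — witness ⟨abb⟩

Reachable graph of P (6 states):
  u0 = a.b.0 | (c.0 + b.0) ⊢ ··a··> u1, ··b··> u2, ··c··> u2
  u1 = b.0 | (c.0 + b.0) ⊢ ··b··> u3, ··b··> u4, ··c··> u4
  u2 = a.b.0 | 0 ⊢ ··a··> u4
  u3 = 0 | (c.0 + b.0) ⊢ ··b··> u5, ··c··> u5
  u4 = b.0 | 0 ⊢ ··b··> u5
  u5 = 0 | 0 ⊢ ·
Reachable graph of Q (6 states):
  v0 = a.a.0 | (c.0 + b.0) ⊢ ··a··> v1, ··b··> v2, ··c··> v2
  v1 = a.0 | (c.0 + b.0) ⊢ ··a··> v3, ··b··> v4, ··c··> v4
  v2 = a.a.0 | 0 ⊢ ··a··> v4
  v3 = 0 | (c.0 + b.0) ⊢ ··b··> v5, ··c··> v5
  v4 = a.0 | 0 ⊢ ··a··> v5
  v5 = 0 | 0 ⊢ ·
Executing abb from P (initial set {u0}):
  step 1 (a): {u1}
  step 2 (b): {u3, u4}
  step 3 (b): {u5}
  ✓ P
Executing abb from Q (initial set {v0}):
  step 1 (a): {v1}
  step 2 (b): {v4}
  step 3 (b): ∅ (Q stuck)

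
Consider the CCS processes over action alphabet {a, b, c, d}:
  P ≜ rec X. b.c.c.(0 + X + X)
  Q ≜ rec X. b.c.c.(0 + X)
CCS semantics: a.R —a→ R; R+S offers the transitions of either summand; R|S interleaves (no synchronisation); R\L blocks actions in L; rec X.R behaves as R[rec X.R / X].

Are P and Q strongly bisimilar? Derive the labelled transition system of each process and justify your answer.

YES

LTS(P): 4 reachable states
  m0 = rec X. b.c.c.(0 + X + X) :: --b--▸ m1
  m1 = c.c.(0 + (rec X. b.c.c.(0 + X + X)) + (rec X. b.c.c.(0 + X + X))) :: --c--▸ m2
  m2 = c.(0 + (rec X. b.c.c.(0 + X + X)) + (rec X. b.c.c.(0 + X + X))) :: --c--▸ m3
  m3 = 0 + (rec X. b.c.c.(0 + X + X)) + (rec X. b.c.c.(0 + X + X)) :: --b--▸ m1
LTS(Q): 4 reachable states
  n0 = rec X. b.c.c.(0 + X) :: --b--▸ n1
  n1 = c.c.(0 + (rec X. b.c.c.(0 + X))) :: --c--▸ n2
  n2 = c.(0 + (rec X. b.c.c.(0 + X))) :: --c--▸ n3
  n3 = 0 + (rec X. b.c.c.(0 + X)) :: --b--▸ n1
Partition-refinement fixed point:
  B0 = {m0, m3, n0, n3}
  B1 = {m1, n1}
  B2 = {m2, n2}
m0 ∈ B0, n0 ∈ B0 → same block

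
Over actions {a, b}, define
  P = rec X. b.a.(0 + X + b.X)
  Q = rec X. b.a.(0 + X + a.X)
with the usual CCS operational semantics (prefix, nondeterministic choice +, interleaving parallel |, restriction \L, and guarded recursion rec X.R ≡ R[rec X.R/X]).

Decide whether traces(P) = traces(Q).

traces(P) ≠ traces(Q) — witness ⟨babb⟩

P's transition system — 3 states:
  u0 = rec X. b.a.(0 + X + b.X) ⊢ ··b··> u1
  u1 = a.(0 + (rec X. b.a.(0 + X + b.X)) + b.(rec X. b.a.(0 + X + b.X))) ⊢ ··a··> u2
  u2 = 0 + (rec X. b.a.(0 + X + b.X)) + b.(rec X. b.a.(0 + X + b.X)) ⊢ ··b··> u0, ··b··> u1
Q's transition system — 3 states:
  v0 = rec X. b.a.(0 + X + a.X) ⊢ ··b··> v1
  v1 = a.(0 + (rec X. b.a.(0 + X + a.X)) + a.(rec X. b.a.(0 + X + a.X))) ⊢ ··a··> v2
  v2 = 0 + (rec X. b.a.(0 + X + a.X)) + a.(rec X. b.a.(0 + X + a.X)) ⊢ ··a··> v0, ··b··> v1
Executing babb from P (initial set {u0}):
  step 1 (b): {u1}
  step 2 (a): {u2}
  step 3 (b): {u0, u1}
  step 4 (b): {u1}
  — P admits the full trace.
Executing babb from Q (initial set {v0}):
  step 1 (b): {v1}
  step 2 (a): {v2}
  step 3 (b): {v1}
  step 4 (b): ∅ (Q stuck)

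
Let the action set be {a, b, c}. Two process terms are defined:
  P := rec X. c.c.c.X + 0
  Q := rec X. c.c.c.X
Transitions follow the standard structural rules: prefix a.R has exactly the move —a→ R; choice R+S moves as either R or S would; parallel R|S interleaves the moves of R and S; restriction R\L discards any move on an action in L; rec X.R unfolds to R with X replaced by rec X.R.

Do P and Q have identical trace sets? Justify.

YES

LTS(P): 3 reachable states
  u0 = rec X. c.c.c.X + 0 :: -c-> u1
  u1 = c.c.(rec X. c.c.c.X + 0) :: -c-> u2
  u2 = c.(rec X. c.c.c.X + 0) :: -c-> u0
LTS(Q): 3 reachable states
  v0 = rec X. c.c.c.X :: -c-> v1
  v1 = c.c.(rec X. c.c.c.X) :: -c-> v2
  v2 = c.(rec X. c.c.c.X) :: -c-> v0
Bisimilarity quotient blocks:
  B0 = {u0, u1, u2, v0, v1, v2}
u0 ∈ B0, v0 ∈ B0 → same block
Bisimilar ⇒ trace-equivalent.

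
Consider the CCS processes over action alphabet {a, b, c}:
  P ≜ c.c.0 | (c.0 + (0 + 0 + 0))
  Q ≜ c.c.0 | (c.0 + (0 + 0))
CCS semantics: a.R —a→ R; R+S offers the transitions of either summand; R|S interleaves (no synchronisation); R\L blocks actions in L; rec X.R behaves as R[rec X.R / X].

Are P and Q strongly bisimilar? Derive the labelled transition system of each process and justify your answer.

YES

LTS(P): 6 reachable states
  p0 = c.c.0 | (c.0 + (0 + 0 + 0)) has moves =c=> p1, =c=> p2
  p1 = c.0 | (c.0 + (0 + 0 + 0)) has moves =c=> p3, =c=> p4
  p2 = c.c.0 | 0 has moves =c=> p4
  p3 = 0 | (c.0 + (0 + 0 + 0)) has moves =c=> p5
  p4 = c.0 | 0 has moves =c=> p5
  p5 = 0 | 0 has moves (no moves)
LTS(Q): 6 reachable states
  q0 = c.c.0 | (c.0 + (0 + 0)) has moves =c=> q1, =c=> q2
  q1 = c.0 | (c.0 + (0 + 0)) has moves =c=> q3, =c=> q4
  q2 = c.c.0 | 0 has moves =c=> q4
  q3 = 0 | (c.0 + (0 + 0)) has moves =c=> q5
  q4 = c.0 | 0 has moves =c=> q5
  q5 = 0 | 0 has moves (no moves)
Coarsest stable partition (strong bisimilarity classes):
  B0 = {p0, q0}
  B1 = {p1, p2, q1, q2}
  B2 = {p3, p4, q3, q4}
  B3 = {p5, q5}
p0 ∈ B0, q0 ∈ B0 → same block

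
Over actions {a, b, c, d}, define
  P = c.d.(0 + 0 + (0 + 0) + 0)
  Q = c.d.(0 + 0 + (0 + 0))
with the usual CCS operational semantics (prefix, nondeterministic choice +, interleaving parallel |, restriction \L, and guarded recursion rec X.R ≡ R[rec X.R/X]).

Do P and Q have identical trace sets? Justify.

LTS(P): 3 reachable states
  m0 = c.d.(0 + 0 + (0 + 0) + 0) :: —c→ m1
  m1 = d.(0 + 0 + (0 + 0) + 0) :: —d→ m2
  m2 = 0 + 0 + (0 + 0) + 0 :: (no moves)
LTS(Q): 3 reachable states
  n0 = c.d.(0 + 0 + (0 + 0)) :: —c→ n1
  n1 = d.(0 + 0 + (0 + 0)) :: —d→ n2
  n2 = 0 + 0 + (0 + 0) :: (no moves)
Coarsest stable partition (strong bisimilarity classes):
  B0 = {m0, n0}
  B1 = {m1, n1}
  B2 = {m2, n2}
m0 ∈ B0, n0 ∈ B0 → same block
Bisimilar ⇒ trace-equivalent.

YES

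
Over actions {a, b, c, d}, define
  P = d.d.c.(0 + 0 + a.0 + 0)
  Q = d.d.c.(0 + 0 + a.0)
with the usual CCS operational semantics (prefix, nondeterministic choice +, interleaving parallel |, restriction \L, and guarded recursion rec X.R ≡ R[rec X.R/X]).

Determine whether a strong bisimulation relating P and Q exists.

bisimilar

P's transition system — 5 states:
  s0 = d.d.c.(0 + 0 + a.0 + 0) ⊢ —d→ s1
  s1 = d.c.(0 + 0 + a.0 + 0) ⊢ —d→ s2
  s2 = c.(0 + 0 + a.0 + 0) ⊢ —c→ s3
  s3 = 0 + 0 + a.0 + 0 ⊢ —a→ s4
  s4 = 0 ⊢ ·
Q's transition system — 5 states:
  t0 = d.d.c.(0 + 0 + a.0) ⊢ —d→ t1
  t1 = d.c.(0 + 0 + a.0) ⊢ —d→ t2
  t2 = c.(0 + 0 + a.0) ⊢ —c→ t3
  t3 = 0 + 0 + a.0 ⊢ —a→ t4
  t4 = 0 ⊢ ·
Bisimilarity quotient blocks:
  B0 = {s0, t0}
  B1 = {s1, t1}
  B2 = {s2, t2}
  B3 = {s3, t3}
  B4 = {s4, t4}
s0 ∈ B0, t0 ∈ B0 → same block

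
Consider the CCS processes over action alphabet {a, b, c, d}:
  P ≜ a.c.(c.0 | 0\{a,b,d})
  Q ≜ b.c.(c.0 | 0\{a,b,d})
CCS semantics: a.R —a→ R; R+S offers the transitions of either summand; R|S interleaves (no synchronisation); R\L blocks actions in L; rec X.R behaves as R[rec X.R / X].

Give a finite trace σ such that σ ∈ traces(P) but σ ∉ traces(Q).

P's transition system — 4 states:
  p0 = a.c.(c.0 | 0\{a,b,d}) ⊢ =a=> p1
  p1 = c.(c.0 | 0\{a,b,d}) ⊢ =c=> p2
  p2 = c.0 | 0\{a,b,d} ⊢ =c=> p3
  p3 = 0 | 0\{a,b,d} ⊢ ·
Q's transition system — 4 states:
  q0 = b.c.(c.0 | 0\{a,b,d}) ⊢ =b=> q1
  q1 = c.(c.0 | 0\{a,b,d}) ⊢ =c=> q2
  q2 = c.0 | 0\{a,b,d} ⊢ =c=> q3
  q3 = 0 | 0\{a,b,d} ⊢ ·
Run σ = ⟨a⟩ on P: start {p0}
  [1] a ⇒ {p1}
  ✓ P
Run σ = ⟨a⟩ on Q: start {q0}
  [1] a ⇒ ∅ (Q stuck)

a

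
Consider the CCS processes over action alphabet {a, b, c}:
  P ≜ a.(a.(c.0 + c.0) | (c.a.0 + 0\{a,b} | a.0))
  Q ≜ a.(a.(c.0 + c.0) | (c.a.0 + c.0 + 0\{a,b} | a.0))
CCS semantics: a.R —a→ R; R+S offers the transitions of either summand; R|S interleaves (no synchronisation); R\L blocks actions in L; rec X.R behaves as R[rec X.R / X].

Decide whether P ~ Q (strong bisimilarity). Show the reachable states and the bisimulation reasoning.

P's transition system — 13 states:
  s0 = a.(a.(c.0 + c.0) | (c.a.0 + 0\{a,b} | a.0)) | ··a··> s1
  s1 = a.(c.0 + c.0) | (c.a.0 + 0\{a,b} | a.0) | ··a··> s2, ··a··> s3, ··c··> s4
  s2 = (c.0 + c.0) | (c.a.0 + 0\{a,b} | a.0) | ··a··> s5, ··c··> s6, ··c··> s7
  s3 = a.(c.0 + c.0) | (0\{a,b} | 0) | ··a··> s5
  s4 = a.(c.0 + c.0) | a.0 | ··a··> s6, ··a··> s8
  s5 = (c.0 + c.0) | (0\{a,b} | 0) | ··c··> s9
  s6 = (c.0 + c.0) | a.0 | ··a··> s10, ··c··> s11
  s7 = 0 | (c.a.0 + 0\{a,b} | a.0) | ··a··> s9, ··c··> s11
  s8 = a.(c.0 + c.0) | 0 | ··a··> s10
  s9 = 0 | (0\{a,b} | 0) | stopped
  s10 = (c.0 + c.0) | 0 | ··c··> s12
  s11 = 0 | a.0 | ··a··> s12
  s12 = 0 | 0 | stopped
Q's transition system — 13 states:
  t0 = a.(a.(c.0 + c.0) | (c.a.0 + c.0 + 0\{a,b} | a.0)) | ··a··> t1
  t1 = a.(c.0 + c.0) | (c.a.0 + c.0 + 0\{a,b} | a.0) | ··a··> t2, ··a··> t3, ··c··> t4, ··c··> t5
  t2 = (c.0 + c.0) | (c.a.0 + c.0 + 0\{a,b} | a.0) | ··a··> t6, ··c··> t7, ··c··> t8, ··c··> t9
  t3 = a.(c.0 + c.0) | (0\{a,b} | 0) | ··a··> t6
  t4 = a.(c.0 + c.0) | 0 | ··a··> t7
  t5 = a.(c.0 + c.0) | a.0 | ··a··> t4, ··a··> t8
  t6 = (c.0 + c.0) | (0\{a,b} | 0) | ··c··> t10
  t7 = (c.0 + c.0) | 0 | ··c··> t11
  t8 = (c.0 + c.0) | a.0 | ··a··> t7, ··c··> t12
  t9 = 0 | (c.a.0 + c.0 + 0\{a,b} | a.0) | ··a··> t10, ··c··> t11, ··c··> t12
  t10 = 0 | (0\{a,b} | 0) | stopped
  t11 = 0 | 0 | stopped
  t12 = 0 | a.0 | ··a··> t11
Bisimilarity quotient blocks:
  B0 = {s0}
  B1 = {s1}
  B2 = {s2}
  B3 = {s6, t8}
  B4 = {s11, t12}
  B5 = {s12, s9, t10, t11}
  B6 = {s10, s5, t6, t7}
  B7 = {s7}
  B8 = {s3, s8, t3, t4}
  B9 = {s4, t5}
  B10 = {t0}
  B11 = {t1}
  B12 = {t2}
  B13 = {t9}
s0 ∈ B0, t0 ∈ B10 → different blocks

NO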